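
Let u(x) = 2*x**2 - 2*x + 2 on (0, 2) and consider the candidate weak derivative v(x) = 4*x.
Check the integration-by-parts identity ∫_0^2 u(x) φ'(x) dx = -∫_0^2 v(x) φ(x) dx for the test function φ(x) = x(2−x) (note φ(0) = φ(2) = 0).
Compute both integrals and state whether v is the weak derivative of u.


LHS = -8/3, RHS = -16/3. No, v is not the weak derivative of u.

u(x) = 2*x**2 - 2*x + 2, classical derivative u'(x) = 4*x - 2.
φ(x) = x(2−x), so φ'(x) = 2 - 2*x.
Note φ(0) = φ(2) = 0, so the boundary term u·φ vanishes.
LHS = ∫_0^2 u(x) φ'(x) dx = ∫_0^2 (-4*x^3 + 8*x^2 - 8*x + 4) dx. Term by term:
  ∫_0^2 -4*x^3 dx = -16;  ∫_0^2 8*x^2 dx = 64/3;  ∫_0^2 -8*x dx = -16;
  ∫_0^2 4 dx = 8.
Sum: -16 + 64/3 − 16 + 8 = -8/3.
So LHS = -8/3.
∫_0^2 v(x) φ(x) dx = ∫_0^2 (-4*x^3 + 8*x^2) dx. Term by term:
  ∫_0^2 -4*x^3 dx = -16;  ∫_0^2 8*x^2 dx = 64/3.
Sum: -16 + 64/3 = 16/3.
So RHS = -∫_0^2 v(x) φ(x) dx = -16/3.
LHS − RHS = 8/3 ≠ 0, so the identity fails.
(For a valid weak derivative the identity must hold for EVERY test function, in particular this one. The failure shows v is NOT the weak derivative of u.)
Correct weak derivative would be u'(x) = 4*x - 2.


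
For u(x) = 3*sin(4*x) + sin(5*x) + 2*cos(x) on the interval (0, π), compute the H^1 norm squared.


||u||_{H^1(0,π)}^2 = 64/5 + 187*π/2

u'(x) = -2*sin(x) + 12*cos(4*x) + 5*cos(5*x).
Expand u² and (u')² and integrate term by term on (0, π), using: for integers n ≥ 1, ∫_0^π sin²(nx) dx = ∫_0^π cos²(nx) dx = π/2; for n ≠ n', ∫_0^π sin(nx)sin(n'x) dx = ∫_0^π cos(nx)cos(n'x) dx = 0; and by product-to-sum, ∫_0^π sin(nx)cos(n'x) dx = ½∫_0^π [sin((n+n')x) + sin((n−n')x)] dx, which is 0 when n+n' is even and 2n/(n²−n'²) when n+n' is odd (it need not vanish on (0, π)).
  u² squared terms: (2)²·∫cos(x)² dx = 4·π/2 = 2*π;  (3)²·∫sin(4x)² dx = 9·π/2 = 9*π/2;  (1)²·∫sin(5x)² dx = 1·π/2 = π/2.
  u² cross terms: 2·(2)·(3)·∫cos(x)·sin(4x) dx = 12·(8/15) = 32/5;  2·(2)·(1)·∫cos(x)·sin(5x) dx = 4·(0) = 0;  2·(3)·(1)·∫sin(4x)·sin(5x) dx = 6·(0) = 0.
  So ∫_0^π u² dx = 2*π + 9*π/2 + π/2 + 32/5 + 0 + 0 = 32/5 + 7*π.
  (u')² squared terms: (-2)²·∫sin(x)² dx = 4·π/2 = 2*π;  (5)²·∫cos(5x)² dx = 25·π/2 = 25*π/2;  (12)²·∫cos(4x)² dx = 144·π/2 = 72*π.
  (u')² cross terms: 2·(-2)·(5)·∫sin(x)·cos(5x) dx = -20·(0) = 0;  2·(-2)·(12)·∫sin(x)·cos(4x) dx = -48·(-2/15) = 32/5;  2·(5)·(12)·∫cos(5x)·cos(4x) dx = 120·(0) = 0.
  So ∫_0^π (u')² dx = 2*π + 25*π/2 + 72*π + 0 + 32/5 + 0 = 32/5 + 173*π/2.
||u||_{H^1}^2 = (32/5 + 7*π) + (32/5 + 173*π/2) = 64/5 + 187*π/2.


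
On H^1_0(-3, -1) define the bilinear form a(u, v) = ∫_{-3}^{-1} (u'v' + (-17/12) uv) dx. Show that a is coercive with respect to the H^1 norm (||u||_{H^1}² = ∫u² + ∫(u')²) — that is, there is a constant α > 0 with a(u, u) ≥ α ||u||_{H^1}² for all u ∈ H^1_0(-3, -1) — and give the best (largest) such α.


α = (-17/3 + π^2)/(4 + π^2)

Coercivity of a(·,·) on H^1_0(-3, -1) means a(u, u) ≥ α ||u||_{H^1}² for every u ∈ H^1_0.
The interval has length L = 2, and Poincaré/coercivity depend only on L. Here a(u, u) = ∫(u')² + (-17/12)·∫u².
Here c = -17/12 < 0 with |c| < (π/L)² = π^2/4, so coercivity still holds. The condition a(u,u) ≥ α||u||_{H^1}² reads (1−α)∫(u')² ≥ (α−c)∫u². Any admissible α is ≤ 1 (rapidly oscillating u have ∫u²/∫(u')² → 0), and α = 1 would force 0 ≥ (1−c)∫u², impossible since c < 1; so 1−α > 0. By the sharp Poincaré inequality on H^1_0 of an interval of length L, ∫(u')² ≥ (π/L)²∫u² with equality for the first sine mode sin(π(x−x₀)/L) (x₀ the left endpoint), so the inequality holds for all u iff (1−α)(π/L)² ≥ α − c, i.e. α ≤ ((π/L)² + c)/((π/L)² + 1) = (1 + c(L/π)²)/(1 + (L/π)²). (Direct route, valid since c ≤ 0: Poincaré gives c∫u² ≥ c(L/π)²∫(u')², so a(u,u) ≥ (1 + c(L/π)²)∫(u')², while ||u||_{H^1}² ≤ (1 + (L/π)²)∫(u')²; dividing yields the same α.) With (π/L)² = π^2/4 and c = -17/12, the largest admissible constant is α = ((π/L)² + c)/((π/L)² + 1).
Simplifying, α = (-17/3 + π^2)/(4 + π^2).


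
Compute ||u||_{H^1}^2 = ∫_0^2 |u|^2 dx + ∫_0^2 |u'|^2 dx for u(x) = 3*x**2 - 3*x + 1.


||u||_{H^1}^2 = 288/5

The H^1 norm (squared) on an interval (0, L) is
  ||u||_{H^1}^2 = ∫_0^L u(x)^2 dx + ∫_0^L u'(x)^2 dx.
Compute u'(x) = 6*x - 3.
Then u(x)^2 = 9*x**4 - 18*x**3 + 15*x**2 - 6*x + 1 and u'(x)^2 = 36*x**2 - 36*x + 9.
Integrate each monomial from 0 to 2 using ∫_0^2 c·x^n dx = c·2^(n+1)/(n+1):
  ∫_0^2 u(x)^2 dx = ∫_0^2 (9*x^4 - 18*x^3 + 15*x^2 - 6*x + 1) dx. Term by term:
    ∫_0^2 9*x^4 dx = 288/5;  ∫_0^2 -18*x^3 dx = -72;  ∫_0^2 15*x^2 dx = 40;
    ∫_0^2 -6*x dx = -12;  ∫_0^2 1 dx = 2.
  Sum: 288/5 − 72 + 40 − 12 + 2 = 78/5.
  ∫_0^2 u'(x)^2 dx = ∫_0^2 (36*x^2 - 36*x + 9) dx. Term by term:
    ∫_0^2 36*x^2 dx = 96;  ∫_0^2 -36*x dx = -72;  ∫_0^2 9 dx = 18.
  Sum: 96 − 72 + 18 = 42.
Adding: ||u||_{H^1}^2 = 78/5 + 42 = 288/5.


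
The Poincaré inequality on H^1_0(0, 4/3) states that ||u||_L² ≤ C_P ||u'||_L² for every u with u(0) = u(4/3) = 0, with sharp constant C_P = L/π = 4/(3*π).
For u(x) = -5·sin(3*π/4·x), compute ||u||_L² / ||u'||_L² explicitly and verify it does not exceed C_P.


||u||_L² / ||u'||_L² = 4/(3*π) = C_P.

u(x) = -5·sin(3*π/4·x), so u'(x) = -15*π*cos(3*π*x/4)/4.
Writing u(x) = A·sin(kπx/L) with A = -5 and k = 1, use ∫_0^L sin²(kπx/L) dx = L/2 and ∫_0^L cos²(kπx/L) dx = L/2.
u² = 25·sin²(3*π/4·x) and (u')² = 225*π^2/16·cos²(3*π/4·x), and each of sin², cos² integrates to L/2 = 2/3 over (0, 4/3).
∫_0^4/3 u² dx = 50/3, so ||u||_L² = 5*sqrt(6)/3.
∫_0^4/3 (u')² dx = 75*π^2/8, so ||u'||_L² = 5*sqrt(6)*π/4.
Ratio ||u||_L² / ||u'||_L² = 4/(3*π).
Sharp Poincaré constant on H^1_0(0, 4/3) is C_P = L/π = 4/(3*π), achieved by sin(3*π/4·x).
This is the k = 1 eigenfunction (up to amplitude), so the ratio equals the sharp Poincaré constant exactly.


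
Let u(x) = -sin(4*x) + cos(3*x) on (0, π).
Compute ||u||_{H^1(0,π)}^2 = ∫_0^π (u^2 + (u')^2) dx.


||u||_{H^1(0,π)}^2 = -160/7 + 27*π/2

u'(x) = -3*sin(3*x) - 4*cos(4*x).
Expand u² and (u')² and integrate term by term on (0, π), using: for integers n ≥ 1, ∫_0^π sin²(nx) dx = ∫_0^π cos²(nx) dx = π/2; for n ≠ n', ∫_0^π sin(nx)sin(n'x) dx = ∫_0^π cos(nx)cos(n'x) dx = 0; and by product-to-sum, ∫_0^π sin(nx)cos(n'x) dx = ½∫_0^π [sin((n+n')x) + sin((n−n')x)] dx, which is 0 when n+n' is even and 2n/(n²−n'²) when n+n' is odd (it need not vanish on (0, π)).
  u² squared terms: (-1)²·∫sin(4x)² dx = 1·π/2 = π/2;  (1)²·∫cos(3x)² dx = 1·π/2 = π/2.
  u² cross terms: 2·(-1)·(1)·∫sin(4x)·cos(3x) dx = -2·(8/7) = -16/7.
  So ∫_0^π u² dx = π/2 + π/2 − 16/7 = -16/7 + π.
  (u')² squared terms: (-4)²·∫cos(4x)² dx = 16·π/2 = 8*π;  (-3)²·∫sin(3x)² dx = 9·π/2 = 9*π/2.
  (u')² cross terms: 2·(-4)·(-3)·∫cos(4x)·sin(3x) dx = 24·(-6/7) = -144/7.
  So ∫_0^π (u')² dx = 8*π + 9*π/2 − 144/7 = -144/7 + 25*π/2.
||u||_{H^1}^2 = (-16/7 + π) + (-144/7 + 25*π/2) = -160/7 + 27*π/2.


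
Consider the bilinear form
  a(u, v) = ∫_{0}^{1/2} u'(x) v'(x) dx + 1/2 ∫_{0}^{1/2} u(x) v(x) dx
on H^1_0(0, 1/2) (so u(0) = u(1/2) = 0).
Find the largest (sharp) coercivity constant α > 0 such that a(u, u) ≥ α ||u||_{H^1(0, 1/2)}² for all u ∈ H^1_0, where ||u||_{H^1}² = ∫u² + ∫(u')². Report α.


α = (1 + 8*π^2)/(2*(1 + 4*π^2))

Coercivity of a(·,·) on H^1_0(0, 1/2) means a(u, u) ≥ α ||u||_{H^1}² for every u ∈ H^1_0.
The interval has length L = 1/2, and Poincaré/coercivity depend only on L. Here a(u, u) = ∫(u')² + (1/2)·∫u².
Here 0 < c = 1/2 < 1. The condition a(u,u) ≥ α||u||_{H^1}² reads (1−α)∫(u')² ≥ (α−c)∫u². Any admissible α is ≤ 1 (rapidly oscillating u have ∫u²/∫(u')² → 0), and α = 1 would force 0 ≥ (1−c)∫u², impossible since c < 1; so 1−α > 0. By the sharp Poincaré inequality on H^1_0 of an interval of length L, ∫(u')² ≥ (π/L)²∫u² with equality for the first sine mode sin(π(x−x₀)/L) (x₀ the left endpoint), so the inequality holds for all u iff (1−α)(π/L)² ≥ α − c, i.e. α ≤ ((π/L)² + c)/((π/L)² + 1) = (1 + c(L/π)²)/(1 + (L/π)²). With (π/L)² = 4*π^2 and c = 1/2, the largest admissible constant is α = ((π/L)² + c)/((π/L)² + 1).
Simplifying, α = (1 + 8*π^2)/(2*(1 + 4*π^2)).


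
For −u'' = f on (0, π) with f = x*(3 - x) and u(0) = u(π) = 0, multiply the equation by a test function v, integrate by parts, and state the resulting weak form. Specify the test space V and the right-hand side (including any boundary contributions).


V = H^1_0(0, π) (so v(0) = v(π) = 0); weak form: ∫_0^π u'v' dx = ∫_0^π (x*(3 - x)) v dx for all v ∈ V.

Multiply both sides by a test function v and integrate from 0 to π:
  ∫_0^π −u''(x) v(x) dx = ∫_0^π f(x) v(x) dx.
Integrate the LHS by parts once:
  ∫_0^π −u'' v dx = −[u'(x) v(x)]_0^π + ∫_0^π u'(x) v'(x) dx.
Thus ∫_0^π u'(x) v'(x) dx = ∫_0^π f(x) v(x) dx + [u'(x) v(x)]_0^π.
Choose V so that boundary terms are either known or forced to vanish.
u is Dirichlet: u(0) = u(π) = 0. Let V = H^1_0(0, π); then v(0) = v(π) = 0, and [u' v]_0^π = 0.
Weak formulation: find u (satisfying any essential BC) such that ∫_0^π u'(x) v'(x) dx = ∫_0^π f v dx for all v ∈ V.
Substituting f(x) = x*(3 - x), the right-hand side is ∫_0^π (x*(3 - x)) v dx.


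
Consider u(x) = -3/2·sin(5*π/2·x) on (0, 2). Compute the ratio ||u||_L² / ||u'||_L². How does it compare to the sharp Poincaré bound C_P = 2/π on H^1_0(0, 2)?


||u||_L² / ||u'||_L² = 2/(5*π) < C_P = 2/π.

u(x) = -3/2·sin(5*π/2·x), so u'(x) = -15*π*cos(5*π*x/2)/4.
Writing u(x) = A·sin(kπx/L) with A = -3/2 and k = 5, use ∫_0^L sin²(kπx/L) dx = L/2 and ∫_0^L cos²(kπx/L) dx = L/2.
u² = 9/4·sin²(5*π/2·x) and (u')² = 225*π^2/16·cos²(5*π/2·x), and each of sin², cos² integrates to L/2 = 1 over (0, 2).
∫_0^2 u² dx = 9/4, so ||u||_L² = 3/2.
∫_0^2 (u')² dx = 225*π^2/16, so ||u'||_L² = 15*π/4.
Ratio ||u||_L² / ||u'||_L² = 2/(5*π).
Sharp Poincaré constant on H^1_0(0, 2) is C_P = L/π = 2/π, achieved by sin(π/2·x).
This is the k = 5 harmonic; the ratio L/(kπ) is strictly less than C_P = L/π, consistent with the sharp inequality ||u||_L² ≤ C_P ||u'||_L².


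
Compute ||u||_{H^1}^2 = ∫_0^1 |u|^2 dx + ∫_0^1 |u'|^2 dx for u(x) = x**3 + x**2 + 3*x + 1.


||u||_{H^1}^2 = 4061/105

The H^1 norm (squared) on an interval (0, L) is
  ||u||_{H^1}^2 = ∫_0^L u(x)^2 dx + ∫_0^L u'(x)^2 dx.
Compute u'(x) = 3*x**2 + 2*x + 3.
Then u(x)^2 = x**6 + 2*x**5 + 7*x**4 + 8*x**3 + 11*x**2 + 6*x + 1 and u'(x)^2 = 9*x**4 + 12*x**3 + 22*x**2 + 12*x + 9.
Integrate each monomial from 0 to 1 using ∫_0^1 c·x^n dx = c·1^(n+1)/(n+1):
  ∫_0^1 u(x)^2 dx = ∫_0^1 (x^6 + 2*x^5 + 7*x^4 + 8*x^3 + 11*x^2 + 6*x + 1) dx. Term by term:
    ∫_0^1 x^6 dx = 1/7;  ∫_0^1 2*x^5 dx = 1/3;  ∫_0^1 7*x^4 dx = 7/5;
    ∫_0^1 8*x^3 dx = 2;  ∫_0^1 11*x^2 dx = 11/3;  ∫_0^1 6*x dx = 3;
    ∫_0^1 1 dx = 1.
  Sum: 1/7 + 1/3 + 7/5 + 2 + 11/3 + 3 + 1 = 404/35.
  ∫_0^1 u'(x)^2 dx = ∫_0^1 (9*x^4 + 12*x^3 + 22*x^2 + 12*x + 9) dx. Term by term:
    ∫_0^1 9*x^4 dx = 9/5;  ∫_0^1 12*x^3 dx = 3;  ∫_0^1 22*x^2 dx = 22/3;
    ∫_0^1 12*x dx = 6;  ∫_0^1 9 dx = 9.
  Sum: 9/5 + 3 + 22/3 + 6 + 9 = 407/15.
Adding: ||u||_{H^1}^2 = 404/35 + 407/15 = 4061/105.


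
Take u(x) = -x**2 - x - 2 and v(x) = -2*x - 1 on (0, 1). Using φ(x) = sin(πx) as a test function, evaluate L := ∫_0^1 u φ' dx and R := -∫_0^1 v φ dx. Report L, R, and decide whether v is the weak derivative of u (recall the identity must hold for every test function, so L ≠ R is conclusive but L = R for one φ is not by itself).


LHS = 4/π, RHS = 4/π. Yes, v = u' weakly.

u(x) = -x**2 - x - 2, classical derivative u'(x) = -2*x - 1.
φ(x) = sin(πx), so φ'(x) = π*cos(π*x).
Note φ(0) = φ(1) = 0, so the boundary term u·φ vanishes.
LHS = ∫_0^1 u(x) φ'(x) dx = ∫_0^1 (-π*x^2*cos(π*x) - π*x*cos(π*x) - 2*π*cos(π*x)) dx. Term by term:
  ∫_0^1 -2*π*cos(π*x) dx = 0;  ∫_0^1 -π*x*cos(π*x) dx = 2/π;  ∫_0^1 -π*x^2*cos(π*x) dx = 2/π.
Sum: 0 + 2/π + 2/π = 4/π.
So LHS = 4/π.
∫_0^1 v(x) φ(x) dx = ∫_0^1 (-2*x*sin(π*x) - sin(π*x)) dx. Term by term:
  ∫_0^1 -sin(π*x) dx = -2/π;  ∫_0^1 -2*x*sin(π*x) dx = -2/π.
Sum: -2/π − 2/π = -4/π.
So RHS = -∫_0^1 v(x) φ(x) dx = 4/π.
LHS = RHS, so the identity holds for this test φ.
Moreover u is smooth here and v(x) = u'(x) = -2*x - 1 pointwise, so the identity holds for every test function. Hence v is the weak derivative of u.


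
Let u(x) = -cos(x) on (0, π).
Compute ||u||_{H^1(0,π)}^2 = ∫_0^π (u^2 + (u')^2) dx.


||u||_{H^1(0,π)}^2 = π

u'(x) = sin(x).
Expand u² and (u')² and integrate term by term on (0, π), using: for integers n ≥ 1, ∫_0^π sin²(nx) dx = ∫_0^π cos²(nx) dx = π/2; for n ≠ n', ∫_0^π sin(nx)sin(n'x) dx = ∫_0^π cos(nx)cos(n'x) dx = 0; and by product-to-sum, ∫_0^π sin(nx)cos(n'x) dx = ½∫_0^π [sin((n+n')x) + sin((n−n')x)] dx, which is 0 when n+n' is even and 2n/(n²−n'²) when n+n' is odd (it need not vanish on (0, π)).
  u² squared terms: (-1)²·∫cos(x)² dx = 1·π/2 = π/2.
  So ∫_0^π u² dx = π/2.
  (u')² squared terms: (1)²·∫sin(x)² dx = 1·π/2 = π/2.
  So ∫_0^π (u')² dx = π/2.
||u||_{H^1}^2 = (π/2) + (π/2) = π.


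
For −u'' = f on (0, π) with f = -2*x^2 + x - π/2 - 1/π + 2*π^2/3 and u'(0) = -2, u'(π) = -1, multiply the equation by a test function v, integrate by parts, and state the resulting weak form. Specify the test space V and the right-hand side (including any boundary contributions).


V = H^1(0, π) (v unrestricted at boundary; u is determined up to an additive constant); weak form: ∫_0^π u'v' dx = ∫_0^π (-2*x^2 + x - π/2 - 1/π + 2*π^2/3) v dx − v(π) + 2·v(0) for all v ∈ V.

Multiply both sides by a test function v and integrate from 0 to π:
  ∫_0^π −u''(x) v(x) dx = ∫_0^π f(x) v(x) dx.
Integrate the LHS by parts once:
  ∫_0^π −u'' v dx = −[u'(x) v(x)]_0^π + ∫_0^π u'(x) v'(x) dx.
Thus ∫_0^π u'(x) v'(x) dx = ∫_0^π f(x) v(x) dx + [u'(x) v(x)]_0^π.
Choose V so that boundary terms are either known or forced to vanish.
u has inhomogeneous Neumann u'(0) = -2, u'(π) = -1. [u' v]_0^π = (-1)·v(π) − (-2)·v(0) = − v(π) + 2·v(0). Take V = H^1(0, π); boundary term becomes part of RHS.
Weak formulation: find u (satisfying any essential BC) such that ∫_0^π u'(x) v'(x) dx = ∫_0^π f v dx − v(π) + 2·v(0) for all v ∈ V (Neumann data are natural BCs: they enter the RHS as boundary terms).
Substituting f(x) = -2*x^2 + x - π/2 - 1/π + 2*π^2/3, the right-hand side is ∫_0^π (-2*x^2 + x - π/2 - 1/π + 2*π^2/3) v dx − v(π) + 2·v(0).
Compatibility check (pure Neumann): taking v ≡ 1 ∈ V gives 0 = ∫_0^π f dx + (-1) − (-2), i.e. ∫_0^π f dx must equal u'(0) − u'(π) = -1. Indeed ∫_0^π (-2*x^2 + x - π/2 - 1/π + 2*π^2/3) dx = -1, so the data are compatible. The solution is then unique only up to an additive constant (fix it e.g. by requiring ∫_0^π u dx = 0).


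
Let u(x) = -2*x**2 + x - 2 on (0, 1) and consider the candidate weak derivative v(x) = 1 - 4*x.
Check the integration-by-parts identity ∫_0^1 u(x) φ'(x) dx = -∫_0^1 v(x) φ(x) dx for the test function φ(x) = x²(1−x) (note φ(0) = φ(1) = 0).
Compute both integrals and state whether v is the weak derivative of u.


LHS = 7/60, RHS = 7/60. Yes, v = u' weakly.

u(x) = -2*x**2 + x - 2, classical derivative u'(x) = 1 - 4*x.
φ(x) = x²(1−x), so φ'(x) = x*(2 - 3*x).
Note φ(0) = φ(1) = 0, so the boundary term u·φ vanishes.
LHS = ∫_0^1 u(x) φ'(x) dx = ∫_0^1 (6*x^4 - 7*x^3 + 8*x^2 - 4*x) dx. Term by term:
  ∫_0^1 6*x^4 dx = 6/5;  ∫_0^1 -7*x^3 dx = -7/4;  ∫_0^1 8*x^2 dx = 8/3;
  ∫_0^1 -4*x dx = -2.
Sum: 6/5 − 7/4 + 8/3 − 2 = 7/60.
So LHS = 7/60.
∫_0^1 v(x) φ(x) dx = ∫_0^1 (4*x^4 - 5*x^3 + x^2) dx. Term by term:
  ∫_0^1 4*x^4 dx = 4/5;  ∫_0^1 -5*x^3 dx = -5/4;  ∫_0^1 x^2 dx = 1/3.
Sum: 4/5 − 5/4 + 1/3 = -7/60.
So RHS = -∫_0^1 v(x) φ(x) dx = 7/60.
LHS = RHS, so the identity holds for this test φ.
Moreover u is smooth here and v(x) = u'(x) = 1 - 4*x pointwise, so the identity holds for every test function. Hence v is the weak derivative of u.


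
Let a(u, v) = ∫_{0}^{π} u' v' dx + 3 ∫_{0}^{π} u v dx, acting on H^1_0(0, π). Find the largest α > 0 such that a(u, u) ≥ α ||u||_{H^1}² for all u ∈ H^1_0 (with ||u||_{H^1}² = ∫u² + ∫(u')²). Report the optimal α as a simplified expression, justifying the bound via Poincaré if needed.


α = 1

Coercivity of a(·,·) on H^1_0(0, π) means a(u, u) ≥ α ||u||_{H^1}² for every u ∈ H^1_0.
The interval has length L = π, and Poincaré/coercivity depend only on L. Here a(u, u) = ∫(u')² + (3)·∫u².
Here c = 3 ≥ 1, so a(u,u) = ∫(u')² + c∫u² ≥ ∫(u')² + ∫u² = ||u||_{H^1}², i.e. α = 1 works. No larger α is possible: a(u,u) ≥ α||u||_{H^1}² means (1−α)∫(u')² ≥ (α−c)∫u², and for the modes u_n = sin(nπ(x−x₀)/L) (x₀ the left endpoint) one has ∫u_n²/∫(u_n')² = (L/(nπ))² → 0, so a(u_n,u_n)/||u_n||_{H^1}² → 1. Hence the optimal constant is α = 1.
Therefore α = 1.


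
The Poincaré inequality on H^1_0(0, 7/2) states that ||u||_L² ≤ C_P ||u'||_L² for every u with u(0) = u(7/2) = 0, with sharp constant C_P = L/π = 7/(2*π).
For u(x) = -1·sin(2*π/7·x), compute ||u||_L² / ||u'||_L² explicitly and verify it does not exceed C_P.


||u||_L² / ||u'||_L² = 7/(2*π) = C_P.

u(x) = -1·sin(2*π/7·x), so u'(x) = -2*π*cos(2*π*x/7)/7.
Writing u(x) = A·sin(kπx/L) with A = -1 and k = 1, use ∫_0^L sin²(kπx/L) dx = L/2 and ∫_0^L cos²(kπx/L) dx = L/2.
u² = 1·sin²(2*π/7·x) and (u')² = 4*π^2/49·cos²(2*π/7·x), and each of sin², cos² integrates to L/2 = 7/4 over (0, 7/2).
∫_0^7/2 u² dx = 7/4, so ||u||_L² = sqrt(7)/2.
∫_0^7/2 (u')² dx = π^2/7, so ||u'||_L² = sqrt(7)*π/7.
Ratio ||u||_L² / ||u'||_L² = 7/(2*π).
Sharp Poincaré constant on H^1_0(0, 7/2) is C_P = L/π = 7/(2*π), achieved by sin(2*π/7·x).
This is the k = 1 eigenfunction (up to amplitude), so the ratio equals the sharp Poincaré constant exactly.


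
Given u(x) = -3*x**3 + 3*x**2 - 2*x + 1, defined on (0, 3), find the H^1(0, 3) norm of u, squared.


||u||_{H^1}^2 = 256029/70

The H^1 norm (squared) on an interval (0, L) is
  ||u||_{H^1}^2 = ∫_0^L u(x)^2 dx + ∫_0^L u'(x)^2 dx.
Compute u'(x) = -9*x**2 + 6*x - 2.
Then u(x)^2 = 9*x**6 - 18*x**5 + 21*x**4 - 18*x**3 + 10*x**2 - 4*x + 1 and u'(x)^2 = 81*x**4 - 108*x**3 + 72*x**2 - 24*x + 4.
Integrate each monomial from 0 to 3 using ∫_0^3 c·x^n dx = c·3^(n+1)/(n+1):
  ∫_0^3 u(x)^2 dx = ∫_0^3 (9*x^6 - 18*x^5 + 21*x^4 - 18*x^3 + 10*x^2 - 4*x + 1) dx. Term by term:
    ∫_0^3 9*x^6 dx = 19683/7;  ∫_0^3 -18*x^5 dx = -2187;  ∫_0^3 21*x^4 dx = 5103/5;
    ∫_0^3 -18*x^3 dx = -729/2;  ∫_0^3 10*x^2 dx = 90;  ∫_0^3 -4*x dx = -18;
    ∫_0^3 1 dx = 3.
  Sum: 19683/7 − 2187 + 5103/5 − 729/2 + 90 − 18 + 3 = 94917/70.
  ∫_0^3 u'(x)^2 dx = ∫_0^3 (81*x^4 - 108*x^3 + 72*x^2 - 24*x + 4) dx. Term by term:
    ∫_0^3 81*x^4 dx = 19683/5;  ∫_0^3 -108*x^3 dx = -2187;  ∫_0^3 72*x^2 dx = 648;
    ∫_0^3 -24*x dx = -108;  ∫_0^3 4 dx = 12.
  Sum: 19683/5 − 2187 + 648 − 108 + 12 = 11508/5.
Adding: ||u||_{H^1}^2 = 94917/70 + 11508/5 = 256029/70.


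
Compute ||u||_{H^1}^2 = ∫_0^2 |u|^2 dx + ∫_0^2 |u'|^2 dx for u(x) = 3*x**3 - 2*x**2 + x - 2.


||u||_{H^1}^2 = 38602/105

The H^1 norm (squared) on an interval (0, L) is
  ||u||_{H^1}^2 = ∫_0^L u(x)^2 dx + ∫_0^L u'(x)^2 dx.
Compute u'(x) = 9*x**2 - 4*x + 1.
Then u(x)^2 = 9*x**6 - 12*x**5 + 10*x**4 - 16*x**3 + 9*x**2 - 4*x + 4 and u'(x)^2 = 81*x**4 - 72*x**3 + 34*x**2 - 8*x + 1.
Integrate each monomial from 0 to 2 using ∫_0^2 c·x^n dx = c·2^(n+1)/(n+1):
  ∫_0^2 u(x)^2 dx = ∫_0^2 (9*x^6 - 12*x^5 + 10*x^4 - 16*x^3 + 9*x^2 - 4*x + 4) dx. Term by term:
    ∫_0^2 9*x^6 dx = 1152/7;  ∫_0^2 -12*x^5 dx = -128;  ∫_0^2 10*x^4 dx = 64;
    ∫_0^2 -16*x^3 dx = -64;  ∫_0^2 9*x^2 dx = 24;  ∫_0^2 -4*x dx = -8;
    ∫_0^2 4 dx = 8.
  Sum: 1152/7 − 128 + 64 − 64 + 24 − 8 + 8 = 424/7.
  ∫_0^2 u'(x)^2 dx = ∫_0^2 (81*x^4 - 72*x^3 + 34*x^2 - 8*x + 1) dx. Term by term:
    ∫_0^2 81*x^4 dx = 2592/5;  ∫_0^2 -72*x^3 dx = -288;  ∫_0^2 34*x^2 dx = 272/3;
    ∫_0^2 -8*x dx = -16;  ∫_0^2 1 dx = 2.
  Sum: 2592/5 − 288 + 272/3 − 16 + 2 = 4606/15.
Adding: ||u||_{H^1}^2 = 424/7 + 4606/15 = 38602/105.


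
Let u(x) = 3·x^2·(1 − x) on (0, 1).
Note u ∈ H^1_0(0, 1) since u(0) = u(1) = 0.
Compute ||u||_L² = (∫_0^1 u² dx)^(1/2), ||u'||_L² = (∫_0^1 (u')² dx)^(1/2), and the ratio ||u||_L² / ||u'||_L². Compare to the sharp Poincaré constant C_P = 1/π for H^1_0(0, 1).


||u||_L² / ||u'||_L² = sqrt(14)/14 < C_P = 1/π.

u(x) = 3·x^2·(1 − x), so u'(x) = 3*x*(2 - 3*x).
u(x) = 3·x^2·(1 − x) vanishes at x = 0 and x = 1, so u ∈ H^1_0(0, 1). Differentiate via the product rule and integrate the resulting polynomials term by term.
  ∫_0^1 u² dx = ∫_0^1 (9*x^6 - 18*x^5 + 9*x^4) dx. Term by term:
    ∫_0^1 9*x^6 dx = 9/7;  ∫_0^1 -18*x^5 dx = -3;  ∫_0^1 9*x^4 dx = 9/5.
  Sum: 9/7 − 3 + 9/5 = 3/35.
  ∫_0^1 (u')² dx = ∫_0^1 (81*x^4 - 108*x^3 + 36*x^2) dx. Term by term:
    ∫_0^1 81*x^4 dx = 81/5;  ∫_0^1 -108*x^3 dx = -27;  ∫_0^1 36*x^2 dx = 12.
  Sum: 81/5 − 27 + 12 = 6/5.
∫_0^1 u² dx = 3/35, so ||u||_L² = sqrt(105)/35.
∫_0^1 (u')² dx = 6/5, so ||u'||_L² = sqrt(30)/5.
Ratio ||u||_L² / ||u'||_L² = sqrt(14)/14.
Sharp Poincaré constant on H^1_0(0, 1) is C_P = L/π = 1/π, achieved by sin(π·x).
A polynomial bump cannot attain the sharp Poincaré constant (only the first sine eigenfunction does), so the ratio is strictly less than C_P, consistent with ||u||_L² ≤ C_P ||u'||_L².


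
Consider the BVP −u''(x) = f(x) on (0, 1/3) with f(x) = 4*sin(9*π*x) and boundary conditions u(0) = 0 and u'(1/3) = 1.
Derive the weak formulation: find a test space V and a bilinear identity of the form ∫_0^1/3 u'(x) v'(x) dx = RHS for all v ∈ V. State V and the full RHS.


V = {v ∈ H^1(0, 1/3) : v(0) = 0} (test functions vanish at x = 0 where u is specified); weak form: ∫_0^1/3 u'v' dx = ∫_0^1/3 (4*sin(9*π*x)) v dx + v(1/3) for all v ∈ V.

Multiply both sides by a test function v and integrate from 0 to 1/3:
  ∫_0^1/3 −u''(x) v(x) dx = ∫_0^1/3 f(x) v(x) dx.
Integrate the LHS by parts once:
  ∫_0^1/3 −u'' v dx = −[u'(x) v(x)]_0^1/3 + ∫_0^1/3 u'(x) v'(x) dx.
Thus ∫_0^1/3 u'(x) v'(x) dx = ∫_0^1/3 f(x) v(x) dx + [u'(x) v(x)]_0^1/3.
Choose V so that boundary terms are either known or forced to vanish.
Mixed BC: u(0) = 0 (Dirichlet) and u'(1/3) = 1 (Neumann). Define V = {v ∈ H^1(0, 1/3) : v(0) = 0}. Then [u' v]_0^1/3 = u'(1/3)·v(1/3) − u'(0)·0 = v(1/3).
Weak formulation: find u (satisfying any essential BC) such that ∫_0^1/3 u'(x) v'(x) dx = ∫_0^1/3 f v dx + v(1/3) for all v ∈ V (Dirichlet at 0 absorbed into V; Neumann datum at x = 1/3 contributes the boundary term).
Substituting f(x) = 4*sin(9*π*x), the right-hand side is ∫_0^1/3 (4*sin(9*π*x)) v dx + v(1/3).


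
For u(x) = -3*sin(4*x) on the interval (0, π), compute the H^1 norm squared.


||u||_{H^1(0,π)}^2 = 153*π/2

u'(x) = -12*cos(4*x).
Expand u² and (u')² and integrate term by term on (0, π), using: for integers n ≥ 1, ∫_0^π sin²(nx) dx = ∫_0^π cos²(nx) dx = π/2; for n ≠ n', ∫_0^π sin(nx)sin(n'x) dx = ∫_0^π cos(nx)cos(n'x) dx = 0; and by product-to-sum, ∫_0^π sin(nx)cos(n'x) dx = ½∫_0^π [sin((n+n')x) + sin((n−n')x)] dx, which is 0 when n+n' is even and 2n/(n²−n'²) when n+n' is odd (it need not vanish on (0, π)).
  u² squared terms: (-3)²·∫sin(4x)² dx = 9·π/2 = 9*π/2.
  So ∫_0^π u² dx = 9*π/2.
  (u')² squared terms: (-12)²·∫cos(4x)² dx = 144·π/2 = 72*π.
  So ∫_0^π (u')² dx = 72*π.
||u||_{H^1}^2 = (9*π/2) + (72*π) = 153*π/2.


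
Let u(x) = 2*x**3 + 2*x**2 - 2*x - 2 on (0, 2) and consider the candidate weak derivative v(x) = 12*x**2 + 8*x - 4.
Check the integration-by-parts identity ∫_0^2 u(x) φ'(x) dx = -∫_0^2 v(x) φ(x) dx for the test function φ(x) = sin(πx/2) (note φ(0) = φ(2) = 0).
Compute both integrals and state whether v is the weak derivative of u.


LHS = -56/π + 192/π^3, RHS = -112/π + 384/π^3. No, v is not the weak derivative of u.

u(x) = 2*x**3 + 2*x**2 - 2*x - 2, classical derivative u'(x) = 6*x**2 + 4*x - 2.
φ(x) = sin(πx/2), so φ'(x) = π*cos(π*x/2)/2.
Note φ(0) = φ(2) = 0, so the boundary term u·φ vanishes.
LHS = ∫_0^2 u(x) φ'(x) dx = ∫_0^2 (π*x^3*cos(π*x/2) + π*x^2*cos(π*x/2) - π*x*cos(π*x/2) - π*cos(π*x/2)) dx. Term by term:
  ∫_0^2 -π*cos(π*x/2) dx = 0;  ∫_0^2 π*x^2*cos(π*x/2) dx = -16/π;  ∫_0^2 π*x^3*cos(π*x/2) dx = -48/π + 192/π^3;
  ∫_0^2 -π*x*cos(π*x/2) dx = 8/π.
Sum: 0 − 16/π + -48/π + 192/π^3 + 8/π = -56/π + 192/π^3.
So LHS = -56/π + 192/π^3.
∫_0^2 v(x) φ(x) dx = ∫_0^2 (12*x^2*sin(π*x/2) + 8*x*sin(π*x/2) - 4*sin(π*x/2)) dx. Term by term:
  ∫_0^2 -4*sin(π*x/2) dx = -16/π;  ∫_0^2 8*x*sin(π*x/2) dx = 32/π;  ∫_0^2 12*x^2*sin(π*x/2) dx = -384/π^3 + 96/π.
Sum: -16/π + 32/π + -384/π^3 + 96/π = -384/π^3 + 112/π.
So RHS = -∫_0^2 v(x) φ(x) dx = -112/π + 384/π^3.
LHS − RHS = -192/π^3 + 56/π ≠ 0, so the identity fails.
(For a valid weak derivative the identity must hold for EVERY test function, in particular this one. The failure shows v is NOT the weak derivative of u.)
Correct weak derivative would be u'(x) = 6*x**2 + 4*x - 2.


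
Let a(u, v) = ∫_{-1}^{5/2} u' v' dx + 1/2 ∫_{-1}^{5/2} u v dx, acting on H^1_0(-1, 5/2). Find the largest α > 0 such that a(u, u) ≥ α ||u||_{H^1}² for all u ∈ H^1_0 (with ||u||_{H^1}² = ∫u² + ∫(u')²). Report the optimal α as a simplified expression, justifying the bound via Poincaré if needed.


α = (49 + 8*π^2)/(2*(4*π^2 + 49))

Coercivity of a(·,·) on H^1_0(-1, 5/2) means a(u, u) ≥ α ||u||_{H^1}² for every u ∈ H^1_0.
The interval has length L = 7/2, and Poincaré/coercivity depend only on L. Here a(u, u) = ∫(u')² + (1/2)·∫u².
Here 0 < c = 1/2 < 1. The condition a(u,u) ≥ α||u||_{H^1}² reads (1−α)∫(u')² ≥ (α−c)∫u². Any admissible α is ≤ 1 (rapidly oscillating u have ∫u²/∫(u')² → 0), and α = 1 would force 0 ≥ (1−c)∫u², impossible since c < 1; so 1−α > 0. By the sharp Poincaré inequality on H^1_0 of an interval of length L, ∫(u')² ≥ (π/L)²∫u² with equality for the first sine mode sin(π(x−x₀)/L) (x₀ the left endpoint), so the inequality holds for all u iff (1−α)(π/L)² ≥ α − c, i.e. α ≤ ((π/L)² + c)/((π/L)² + 1) = (1 + c(L/π)²)/(1 + (L/π)²). With (π/L)² = 4*π^2/49 and c = 1/2, the largest admissible constant is α = ((π/L)² + c)/((π/L)² + 1).
Simplifying, α = (49 + 8*π^2)/(2*(4*π^2 + 49)).


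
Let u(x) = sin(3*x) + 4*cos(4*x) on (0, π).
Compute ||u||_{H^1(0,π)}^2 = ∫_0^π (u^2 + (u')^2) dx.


||u||_{H^1(0,π)}^2 = -816/7 + 141*π

u'(x) = -16*sin(4*x) + 3*cos(3*x).
Expand u² and (u')² and integrate term by term on (0, π), using: for integers n ≥ 1, ∫_0^π sin²(nx) dx = ∫_0^π cos²(nx) dx = π/2; for n ≠ n', ∫_0^π sin(nx)sin(n'x) dx = ∫_0^π cos(nx)cos(n'x) dx = 0; and by product-to-sum, ∫_0^π sin(nx)cos(n'x) dx = ½∫_0^π [sin((n+n')x) + sin((n−n')x)] dx, which is 0 when n+n' is even and 2n/(n²−n'²) when n+n' is odd (it need not vanish on (0, π)).
  u² squared terms: (4)²·∫cos(4x)² dx = 16·π/2 = 8*π;  (1)²·∫sin(3x)² dx = 1·π/2 = π/2.
  u² cross terms: 2·(4)·(1)·∫cos(4x)·sin(3x) dx = 8·(-6/7) = -48/7.
  So ∫_0^π u² dx = 8*π + π/2 − 48/7 = -48/7 + 17*π/2.
  (u')² squared terms: (-16)²·∫sin(4x)² dx = 256·π/2 = 128*π;  (3)²·∫cos(3x)² dx = 9·π/2 = 9*π/2.
  (u')² cross terms: 2·(-16)·(3)·∫sin(4x)·cos(3x) dx = -96·(8/7) = -768/7.
  So ∫_0^π (u')² dx = 128*π + 9*π/2 − 768/7 = -768/7 + 265*π/2.
||u||_{H^1}^2 = (-48/7 + 17*π/2) + (-768/7 + 265*π/2) = -816/7 + 141*π.


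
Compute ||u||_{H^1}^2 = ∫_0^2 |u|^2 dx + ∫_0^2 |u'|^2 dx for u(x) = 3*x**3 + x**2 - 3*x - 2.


||u||_{H^1}^2 = 21566/35

The H^1 norm (squared) on an interval (0, L) is
  ||u||_{H^1}^2 = ∫_0^L u(x)^2 dx + ∫_0^L u'(x)^2 dx.
Compute u'(x) = 9*x**2 + 2*x - 3.
Then u(x)^2 = 9*x**6 + 6*x**5 - 17*x**4 - 18*x**3 + 5*x**2 + 12*x + 4 and u'(x)^2 = 81*x**4 + 36*x**3 - 50*x**2 - 12*x + 9.
Integrate each monomial from 0 to 2 using ∫_0^2 c·x^n dx = c·2^(n+1)/(n+1):
  ∫_0^2 u(x)^2 dx = ∫_0^2 (9*x^6 + 6*x^5 - 17*x^4 - 18*x^3 + 5*x^2 + 12*x + 4) dx. Term by term:
    ∫_0^2 9*x^6 dx = 1152/7;  ∫_0^2 6*x^5 dx = 64;  ∫_0^2 -17*x^4 dx = -544/5;
    ∫_0^2 -18*x^3 dx = -72;  ∫_0^2 5*x^2 dx = 40/3;  ∫_0^2 12*x dx = 24;
    ∫_0^2 4 dx = 8.
  Sum: 1152/7 + 64 − 544/5 − 72 + 40/3 + 24 + 8 = 9776/105.
  ∫_0^2 u'(x)^2 dx = ∫_0^2 (81*x^4 + 36*x^3 - 50*x^2 - 12*x + 9) dx. Term by term:
    ∫_0^2 81*x^4 dx = 2592/5;  ∫_0^2 36*x^3 dx = 144;  ∫_0^2 -50*x^2 dx = -400/3;
    ∫_0^2 -12*x dx = -24;  ∫_0^2 9 dx = 18.
  Sum: 2592/5 + 144 − 400/3 − 24 + 18 = 7846/15.
Adding: ||u||_{H^1}^2 = 9776/105 + 7846/15 = 21566/35.


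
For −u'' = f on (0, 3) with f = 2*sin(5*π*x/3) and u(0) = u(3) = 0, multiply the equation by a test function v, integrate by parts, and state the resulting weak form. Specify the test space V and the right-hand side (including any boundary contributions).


V = H^1_0(0, 3) (so v(0) = v(3) = 0); weak form: ∫_0^3 u'v' dx = ∫_0^3 (2*sin(5*π*x/3)) v dx for all v ∈ V.

Multiply both sides by a test function v and integrate from 0 to 3:
  ∫_0^3 −u''(x) v(x) dx = ∫_0^3 f(x) v(x) dx.
Integrate the LHS by parts once:
  ∫_0^3 −u'' v dx = −[u'(x) v(x)]_0^3 + ∫_0^3 u'(x) v'(x) dx.
Thus ∫_0^3 u'(x) v'(x) dx = ∫_0^3 f(x) v(x) dx + [u'(x) v(x)]_0^3.
Choose V so that boundary terms are either known or forced to vanish.
u is Dirichlet: u(0) = u(3) = 0. Let V = H^1_0(0, 3); then v(0) = v(3) = 0, and [u' v]_0^3 = 0.
Weak formulation: find u (satisfying any essential BC) such that ∫_0^3 u'(x) v'(x) dx = ∫_0^3 f v dx for all v ∈ V.
Substituting f(x) = 2*sin(5*π*x/3), the right-hand side is ∫_0^3 (2*sin(5*π*x/3)) v dx.


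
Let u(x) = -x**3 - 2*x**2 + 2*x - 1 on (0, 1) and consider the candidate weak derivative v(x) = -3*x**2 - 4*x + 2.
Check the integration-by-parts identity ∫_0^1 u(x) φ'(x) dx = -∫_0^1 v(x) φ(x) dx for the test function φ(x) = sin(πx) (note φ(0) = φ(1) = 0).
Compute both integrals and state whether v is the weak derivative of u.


LHS = -12/π^3 + 3/π, RHS = -12/π^3 + 3/π. Yes, v = u' weakly.

u(x) = -x**3 - 2*x**2 + 2*x - 1, classical derivative u'(x) = -3*x**2 - 4*x + 2.
φ(x) = sin(πx), so φ'(x) = π*cos(π*x).
Note φ(0) = φ(1) = 0, so the boundary term u·φ vanishes.
LHS = ∫_0^1 u(x) φ'(x) dx = ∫_0^1 (-π*x^3*cos(π*x) - 2*π*x^2*cos(π*x) + 2*π*x*cos(π*x) - π*cos(π*x)) dx. Term by term:
  ∫_0^1 -π*cos(π*x) dx = 0;  ∫_0^1 -π*x^3*cos(π*x) dx = -12/π^3 + 3/π;  ∫_0^1 -2*π*x^2*cos(π*x) dx = 4/π;
  ∫_0^1 2*π*x*cos(π*x) dx = -4/π.
Sum: 0 + -12/π^3 + 3/π + 4/π − 4/π = -12/π^3 + 3/π.
So LHS = -12/π^3 + 3/π.
∫_0^1 v(x) φ(x) dx = ∫_0^1 (-3*x^2*sin(π*x) - 4*x*sin(π*x) + 2*sin(π*x)) dx. Term by term:
  ∫_0^1 2*sin(π*x) dx = 4/π;  ∫_0^1 -4*x*sin(π*x) dx = -4/π;  ∫_0^1 -3*x^2*sin(π*x) dx = -3/π + 12/π^3.
Sum: 4/π − 4/π + -3/π + 12/π^3 = -3/π + 12/π^3.
So RHS = -∫_0^1 v(x) φ(x) dx = -12/π^3 + 3/π.
LHS = RHS, so the identity holds for this test φ.
Moreover u is smooth here and v(x) = u'(x) = -3*x**2 - 4*x + 2 pointwise, so the identity holds for every test function. Hence v is the weak derivative of u.


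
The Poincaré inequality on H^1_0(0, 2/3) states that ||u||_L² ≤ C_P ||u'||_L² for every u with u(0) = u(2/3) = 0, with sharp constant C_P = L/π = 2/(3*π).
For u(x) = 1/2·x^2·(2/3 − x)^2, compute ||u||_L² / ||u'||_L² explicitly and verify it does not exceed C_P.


||u||_L² / ||u'||_L² = sqrt(3)/9 < C_P = 2/(3*π).

u(x) = 1/2·x^2·(2/3 − x)^2, so u'(x) = 2*x*(3*x - 2)*(3*x - 1)/9.
u(x) = 1/2·x^2·(2/3 − x)^2 vanishes at x = 0 and x = 2/3, so u ∈ H^1_0(0, 2/3). Differentiate via the product rule and integrate the resulting polynomials term by term.
  ∫_0^2/3 u² dx = ∫_0^2/3 (x^8/4 - 2*x^7/3 + 2*x^6/3 - 8*x^5/27 + 4*x^4/81) dx. Term by term:
    ∫_0^2/3 x^8/4 dx = 128/177147;  ∫_0^2/3 -2*x^7/3 dx = -64/19683;  ∫_0^2/3 2*x^6/3 dx = 256/45927;
    ∫_0^2/3 -8*x^5/27 dx = -256/59049;  ∫_0^2/3 4*x^4/81 dx = 128/98415.
  Sum: 128/177147 − 64/19683 + 256/45927 − 256/59049 + 128/98415 = 64/6200145.
  ∫_0^2/3 (u')² dx = ∫_0^2/3 (4*x^6 - 8*x^5 + 52*x^4/9 - 16*x^3/9 + 16*x^2/81) dx. Term by term:
    ∫_0^2/3 4*x^6 dx = 512/15309;  ∫_0^2/3 -8*x^5 dx = -256/2187;  ∫_0^2/3 52*x^4/9 dx = 1664/10935;
    ∫_0^2/3 -16*x^3/9 dx = -64/729;  ∫_0^2/3 16*x^2/81 dx = 128/6561.
  Sum: 512/15309 − 256/2187 + 1664/10935 − 64/729 + 128/6561 = 64/229635.
∫_0^2/3 u² dx = 64/6200145, so ||u||_L² = 8*sqrt(105)/25515.
∫_0^2/3 (u')² dx = 64/229635, so ||u'||_L² = 8*sqrt(35)/2835.
Ratio ||u||_L² / ||u'||_L² = sqrt(3)/9.
Sharp Poincaré constant on H^1_0(0, 2/3) is C_P = L/π = 2/(3*π), achieved by sin(3*π/2·x).
A polynomial bump cannot attain the sharp Poincaré constant (only the first sine eigenfunction does), so the ratio is strictly less than C_P, consistent with ||u||_L² ≤ C_P ||u'||_L².


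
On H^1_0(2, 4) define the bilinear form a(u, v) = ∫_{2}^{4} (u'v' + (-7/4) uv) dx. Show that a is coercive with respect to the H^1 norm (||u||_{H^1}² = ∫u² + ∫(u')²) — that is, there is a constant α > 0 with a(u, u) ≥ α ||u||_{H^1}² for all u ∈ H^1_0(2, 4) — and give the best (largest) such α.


α = (-7 + π^2)/(4 + π^2)

Coercivity of a(·,·) on H^1_0(2, 4) means a(u, u) ≥ α ||u||_{H^1}² for every u ∈ H^1_0.
The interval has length L = 2, and Poincaré/coercivity depend only on L. Here a(u, u) = ∫(u')² + (-7/4)·∫u².
Here c = -7/4 < 0 with |c| < (π/L)² = π^2/4, so coercivity still holds. The condition a(u,u) ≥ α||u||_{H^1}² reads (1−α)∫(u')² ≥ (α−c)∫u². Any admissible α is ≤ 1 (rapidly oscillating u have ∫u²/∫(u')² → 0), and α = 1 would force 0 ≥ (1−c)∫u², impossible since c < 1; so 1−α > 0. By the sharp Poincaré inequality on H^1_0 of an interval of length L, ∫(u')² ≥ (π/L)²∫u² with equality for the first sine mode sin(π(x−x₀)/L) (x₀ the left endpoint), so the inequality holds for all u iff (1−α)(π/L)² ≥ α − c, i.e. α ≤ ((π/L)² + c)/((π/L)² + 1) = (1 + c(L/π)²)/(1 + (L/π)²). (Direct route, valid since c ≤ 0: Poincaré gives c∫u² ≥ c(L/π)²∫(u')², so a(u,u) ≥ (1 + c(L/π)²)∫(u')², while ||u||_{H^1}² ≤ (1 + (L/π)²)∫(u')²; dividing yields the same α.) With (π/L)² = π^2/4 and c = -7/4, the largest admissible constant is α = ((π/L)² + c)/((π/L)² + 1).
Simplifying, α = (-7 + π^2)/(4 + π^2).


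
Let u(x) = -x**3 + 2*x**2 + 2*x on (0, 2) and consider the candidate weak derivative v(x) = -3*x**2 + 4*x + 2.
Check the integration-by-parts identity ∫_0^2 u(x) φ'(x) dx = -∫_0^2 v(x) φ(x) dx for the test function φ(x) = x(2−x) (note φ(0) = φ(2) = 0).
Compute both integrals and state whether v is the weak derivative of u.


LHS = -16/5, RHS = -16/5. Yes, v = u' weakly.

u(x) = -x**3 + 2*x**2 + 2*x, classical derivative u'(x) = -3*x**2 + 4*x + 2.
φ(x) = x(2−x), so φ'(x) = 2 - 2*x.
Note φ(0) = φ(2) = 0, so the boundary term u·φ vanishes.
LHS = ∫_0^2 u(x) φ'(x) dx = ∫_0^2 (2*x^4 - 6*x^3 + 4*x) dx. Term by term:
  ∫_0^2 2*x^4 dx = 64/5;  ∫_0^2 -6*x^3 dx = -24;  ∫_0^2 4*x dx = 8.
Sum: 64/5 − 24 + 8 = -16/5.
So LHS = -16/5.
∫_0^2 v(x) φ(x) dx = ∫_0^2 (3*x^4 - 10*x^3 + 6*x^2 + 4*x) dx. Term by term:
  ∫_0^2 3*x^4 dx = 96/5;  ∫_0^2 -10*x^3 dx = -40;  ∫_0^2 6*x^2 dx = 16;
  ∫_0^2 4*x dx = 8.
Sum: 96/5 − 40 + 16 + 8 = 16/5.
So RHS = -∫_0^2 v(x) φ(x) dx = -16/5.
LHS = RHS, so the identity holds for this test φ.
Moreover u is smooth here and v(x) = u'(x) = -3*x**2 + 4*x + 2 pointwise, so the identity holds for every test function. Hence v is the weak derivative of u.


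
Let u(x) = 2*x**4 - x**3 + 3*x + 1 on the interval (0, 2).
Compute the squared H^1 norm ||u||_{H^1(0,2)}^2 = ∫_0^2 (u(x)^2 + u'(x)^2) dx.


||u||_{H^1}^2 = 359392/315

The H^1 norm (squared) on an interval (0, L) is
  ||u||_{H^1}^2 = ∫_0^L u(x)^2 dx + ∫_0^L u'(x)^2 dx.
Compute u'(x) = 8*x**3 - 3*x**2 + 3.
Then u(x)^2 = 4*x**8 - 4*x**7 + x**6 + 12*x**5 - 2*x**4 - 2*x**3 + 9*x**2 + 6*x + 1 and u'(x)^2 = 64*x**6 - 48*x**5 + 9*x**4 + 48*x**3 - 18*x**2 + 9.
Integrate each monomial from 0 to 2 using ∫_0^2 c·x^n dx = c·2^(n+1)/(n+1):
  ∫_0^2 u(x)^2 dx = ∫_0^2 (4*x^8 - 4*x^7 + x^6 + 12*x^5 - 2*x^4 - 2*x^3 + 9*x^2 + 6*x + 1) dx. Term by term:
    ∫_0^2 4*x^8 dx = 2048/9;  ∫_0^2 -4*x^7 dx = -128;  ∫_0^2 x^6 dx = 128/7;
    ∫_0^2 12*x^5 dx = 128;  ∫_0^2 -2*x^4 dx = -64/5;  ∫_0^2 -2*x^3 dx = -8;
    ∫_0^2 9*x^2 dx = 24;  ∫_0^2 6*x dx = 12;  ∫_0^2 1 dx = 2.
  Sum: 2048/9 − 128 + 128/7 + 128 − 64/5 − 8 + 24 + 12 + 2 = 82858/315.
  ∫_0^2 u'(x)^2 dx = ∫_0^2 (64*x^6 - 48*x^5 + 9*x^4 + 48*x^3 - 18*x^2 + 9) dx. Term by term:
    ∫_0^2 64*x^6 dx = 8192/7;  ∫_0^2 -48*x^5 dx = -512;  ∫_0^2 9*x^4 dx = 288/5;
    ∫_0^2 48*x^3 dx = 192;  ∫_0^2 -18*x^2 dx = -48;  ∫_0^2 9 dx = 18.
  Sum: 8192/7 − 512 + 288/5 + 192 − 48 + 18 = 30726/35.
Adding: ||u||_{H^1}^2 = 82858/315 + 30726/35 = 359392/315.


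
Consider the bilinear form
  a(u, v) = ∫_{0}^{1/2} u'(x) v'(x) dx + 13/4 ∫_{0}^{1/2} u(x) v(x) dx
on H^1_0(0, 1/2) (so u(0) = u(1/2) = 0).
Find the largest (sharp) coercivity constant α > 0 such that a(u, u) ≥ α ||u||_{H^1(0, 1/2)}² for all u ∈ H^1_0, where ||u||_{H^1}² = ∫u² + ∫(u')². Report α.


α = 1

Coercivity of a(·,·) on H^1_0(0, 1/2) means a(u, u) ≥ α ||u||_{H^1}² for every u ∈ H^1_0.
The interval has length L = 1/2, and Poincaré/coercivity depend only on L. Here a(u, u) = ∫(u')² + (13/4)·∫u².
Here c = 13/4 ≥ 1, so a(u,u) = ∫(u')² + c∫u² ≥ ∫(u')² + ∫u² = ||u||_{H^1}², i.e. α = 1 works. No larger α is possible: a(u,u) ≥ α||u||_{H^1}² means (1−α)∫(u')² ≥ (α−c)∫u², and for the modes u_n = sin(nπ(x−x₀)/L) (x₀ the left endpoint) one has ∫u_n²/∫(u_n')² = (L/(nπ))² → 0, so a(u_n,u_n)/||u_n||_{H^1}² → 1. Hence the optimal constant is α = 1.
Therefore α = 1.


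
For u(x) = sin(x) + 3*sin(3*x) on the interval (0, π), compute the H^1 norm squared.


||u||_{H^1(0,π)}^2 = 46*π

u'(x) = cos(x) + 9*cos(3*x).
Expand u² and (u')² and integrate term by term on (0, π), using: for integers n ≥ 1, ∫_0^π sin²(nx) dx = ∫_0^π cos²(nx) dx = π/2; for n ≠ n', ∫_0^π sin(nx)sin(n'x) dx = ∫_0^π cos(nx)cos(n'x) dx = 0; and by product-to-sum, ∫_0^π sin(nx)cos(n'x) dx = ½∫_0^π [sin((n+n')x) + sin((n−n')x)] dx, which is 0 when n+n' is even and 2n/(n²−n'²) when n+n' is odd (it need not vanish on (0, π)).
  u² squared terms: (3)²·∫sin(3x)² dx = 9·π/2 = 9*π/2;  (1)²·∫sin(x)² dx = 1·π/2 = π/2.
  u² cross terms: 2·(3)·(1)·∫sin(3x)·sin(x) dx = 6·(0) = 0.
  So ∫_0^π u² dx = 9*π/2 + π/2 + 0 = 5*π.
  (u')² squared terms: (9)²·∫cos(3x)² dx = 81·π/2 = 81*π/2;  (1)²·∫cos(x)² dx = 1·π/2 = π/2.
  (u')² cross terms: 2·(9)·(1)·∫cos(3x)·cos(x) dx = 18·(0) = 0.
  So ∫_0^π (u')² dx = 81*π/2 + π/2 + 0 = 41*π.
||u||_{H^1}^2 = (5*π) + (41*π) = 46*π.


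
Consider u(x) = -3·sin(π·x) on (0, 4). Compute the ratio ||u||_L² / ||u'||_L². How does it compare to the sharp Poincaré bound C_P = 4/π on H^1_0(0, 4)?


||u||_L² / ||u'||_L² = 1/π < C_P = 4/π.

u(x) = -3·sin(π·x), so u'(x) = -3*π*cos(π*x).
Writing u(x) = A·sin(kπx/L) with A = -3 and k = 4, use ∫_0^L sin²(kπx/L) dx = L/2 and ∫_0^L cos²(kπx/L) dx = L/2.
u² = 9·sin²(π·x) and (u')² = 9*π^2·cos²(π·x), and each of sin², cos² integrates to L/2 = 2 over (0, 4).
∫_0^4 u² dx = 18, so ||u||_L² = 3*sqrt(2).
∫_0^4 (u')² dx = 18*π^2, so ||u'||_L² = 3*sqrt(2)*π.
Ratio ||u||_L² / ||u'||_L² = 1/π.
Sharp Poincaré constant on H^1_0(0, 4) is C_P = L/π = 4/π, achieved by sin(π/4·x).
This is the k = 4 harmonic; the ratio L/(kπ) is strictly less than C_P = L/π, consistent with the sharp inequality ||u||_L² ≤ C_P ||u'||_L².
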